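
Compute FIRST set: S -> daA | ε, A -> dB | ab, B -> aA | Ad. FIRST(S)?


Per alternative of S: FIRST(daA) = {d}; FIRST(ε) = {ε}
FIRST(S) = {d, ε}


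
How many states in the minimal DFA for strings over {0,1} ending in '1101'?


Track the longest suffix of input matching a prefix of '1101': 5 classes (prefixes of length 0..4)
Minimal DFA: 5 states


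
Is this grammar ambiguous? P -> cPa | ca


balanced c^n…a^n: each string has a unique parse
Unambiguous


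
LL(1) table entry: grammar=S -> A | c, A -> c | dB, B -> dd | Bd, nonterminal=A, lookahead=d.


For [A, d]: 'd' ∈ FIRST(dB)
Entry: A -> dB


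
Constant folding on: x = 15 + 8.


15 + 8 = 23 at compile time
Optimized: x = 23


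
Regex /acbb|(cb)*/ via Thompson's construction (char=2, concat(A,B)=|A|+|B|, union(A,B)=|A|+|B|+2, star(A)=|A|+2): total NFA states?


Syntax tree has 6 char leaf(s), 1 union(s), 1 star(s)
chars contribute 6×2 = 12; each union adds +2; each star adds +2
Total: 12 + 2 + 2 = 16 states


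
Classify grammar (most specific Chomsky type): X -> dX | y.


Right-linear: every RHS is a terminal or a terminal followed by one nonterminal
Classification: Type 3 (Regular)


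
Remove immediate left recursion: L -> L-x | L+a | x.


Left-recursive alternatives: L-x, L+a; non-recursive: x
Introduce L': L -> xL', L' -> -xL' | +aL' | ε


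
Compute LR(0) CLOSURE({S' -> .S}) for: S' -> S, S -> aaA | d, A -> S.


Start: S' -> .S
For each item with dot before a nonterminal B, add B -> .γ for every B-production
Closure: [S' -> .S, S -> .aaA, S -> .d]


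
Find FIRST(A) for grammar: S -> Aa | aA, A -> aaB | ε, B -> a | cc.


Per alternative of A: FIRST(aaB) = {a}; FIRST(ε) = {ε}
FIRST(A) = {a, ε}


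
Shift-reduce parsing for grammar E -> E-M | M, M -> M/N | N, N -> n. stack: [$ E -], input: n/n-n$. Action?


no handle ('E-' is not any RHS); shift 'n'
Action: shift


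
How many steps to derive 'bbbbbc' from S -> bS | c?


Derivation: S => bS => bbS => bbbS => bbbbS => bbbbbS => bbbbbc
Steps: 6


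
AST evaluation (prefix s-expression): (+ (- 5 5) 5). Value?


Evaluate inner: (- 5 5) = 0
Evaluate root: (+ 0 5) = 5
Result: 5


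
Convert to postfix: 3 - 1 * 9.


* has higher precedence, evaluate 1*9 first
Postfix: 3 1 9 * -


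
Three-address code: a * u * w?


Break into single-operator statements:
t1 = a * u
t2 = t1 * w


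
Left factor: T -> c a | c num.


Common prefix: 'c'
Factored: T -> c T', T' -> a | num


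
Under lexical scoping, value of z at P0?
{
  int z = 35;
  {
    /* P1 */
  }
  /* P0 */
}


z declared in the same block as P0
z = 35


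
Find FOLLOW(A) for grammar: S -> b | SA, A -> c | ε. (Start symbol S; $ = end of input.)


$ ∈ FOLLOW(S). For each A -> αBβ: add FIRST(β)\{ε} to FOLLOW(B); if β nullable, add FOLLOW(A).
FOLLOW(A) = {$, c}


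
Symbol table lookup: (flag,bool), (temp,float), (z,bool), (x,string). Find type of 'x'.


Lookup 'x' → type string


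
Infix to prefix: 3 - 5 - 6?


left-to-right (same/higher precedence on left): tree is (- (- 3 5) 6)
Prefix: - - 3 5 6


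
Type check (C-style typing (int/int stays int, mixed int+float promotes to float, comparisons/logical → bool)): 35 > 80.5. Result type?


Operand types: int > float
Rule: comparison yields bool
Result type: bool


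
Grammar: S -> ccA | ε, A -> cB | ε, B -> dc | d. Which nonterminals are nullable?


A nonterminal is nullable iff some alternative derives ε (directly, or every symbol in it is nullable)
Nullable: {A, S}


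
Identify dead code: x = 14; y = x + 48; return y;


x is read by y's definition; y is returned
No dead code


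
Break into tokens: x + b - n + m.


Scan left to right, longest-match per lexeme
Tokens: ID(x), OP(+), ID(b), OP(-), ID(n), OP(+), ID(m)


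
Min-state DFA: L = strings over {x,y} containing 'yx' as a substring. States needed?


KMP-style automaton: 2 progress states + 1 absorbing accept = 3
Minimal DFA: 3 states


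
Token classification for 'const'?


Pattern: reserved word
Type: KEYWORD


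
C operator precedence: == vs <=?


'<=' is relational (level 7); '==' is equality (level 6)
Higher level binds tighter
'<=' has higher precedence than '=='


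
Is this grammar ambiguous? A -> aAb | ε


balanced a^n…b^n: each string has a unique parse
Unambiguous


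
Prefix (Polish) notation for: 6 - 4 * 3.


'*' binds tighter: tree is (- 6 (* 4 3))
Prefix: - 6 * 4 3


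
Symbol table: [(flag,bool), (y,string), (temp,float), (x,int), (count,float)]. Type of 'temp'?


Lookup 'temp' → type float


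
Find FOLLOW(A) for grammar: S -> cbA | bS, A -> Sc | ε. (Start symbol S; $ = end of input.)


$ ∈ FOLLOW(S). For each A -> αBβ: add FIRST(β)\{ε} to FOLLOW(B); if β nullable, add FOLLOW(A).
FOLLOW(A) = {$, c}


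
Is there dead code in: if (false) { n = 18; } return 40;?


condition is constant false, so the whole block is unreachable
Dead: 'if (false) { n = 18; }'


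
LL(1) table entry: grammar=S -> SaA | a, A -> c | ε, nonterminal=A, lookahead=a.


For [A, a]: ε is nullable and 'a' ∈ FOLLOW(A)
Entry: A -> ε


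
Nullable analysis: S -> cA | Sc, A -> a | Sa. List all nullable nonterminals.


A nonterminal is nullable iff some alternative derives ε (directly, or every symbol in it is nullable)
Nullable: {}


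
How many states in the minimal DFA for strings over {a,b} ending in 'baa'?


Track the longest suffix of input matching a prefix of 'baa': 4 classes (prefixes of length 0..3)
Minimal DFA: 4 states


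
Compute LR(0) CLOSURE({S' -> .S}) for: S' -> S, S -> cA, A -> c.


Start: S' -> .S
For each item with dot before a nonterminal B, add B -> .γ for every B-production
Closure: [S' -> .S, S -> .cA]


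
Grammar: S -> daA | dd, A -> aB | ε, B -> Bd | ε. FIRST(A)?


Per alternative of A: FIRST(aB) = {a}; FIRST(ε) = {ε}
FIRST(A) = {a, ε}


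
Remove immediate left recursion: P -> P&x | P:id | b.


Left-recursive alternatives: P&x, P:id; non-recursive: b
Introduce P': P -> bP', P' -> &xP' | :idP' | ε


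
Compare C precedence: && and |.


'|' is bitwise OR (level 3); '&&' is logical AND (level 2)
Higher level binds tighter
'|' has higher precedence than '&&'


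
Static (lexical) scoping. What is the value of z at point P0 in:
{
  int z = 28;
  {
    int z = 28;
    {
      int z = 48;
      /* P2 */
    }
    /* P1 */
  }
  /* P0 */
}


z declared in the same block as P0
z = 28


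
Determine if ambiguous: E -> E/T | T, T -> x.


precedence layered via separate nonterminal T: deterministic
Unambiguous


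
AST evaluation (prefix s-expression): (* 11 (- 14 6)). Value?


Evaluate inner: (- 14 6) = 8
Evaluate root: (* 11 8) = 88
Result: 88


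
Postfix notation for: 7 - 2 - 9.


Left to right (same or higher precedence on left)
Postfix: 7 2 - 9 -


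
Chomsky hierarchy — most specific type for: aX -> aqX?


LHS has context (more than one symbol) and |LHS| ≤ |RHS|
Classification: Type 1 (Context-Sensitive)


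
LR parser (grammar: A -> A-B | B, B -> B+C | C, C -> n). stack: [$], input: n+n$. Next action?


no handle on stack; shift 'n'
Action: shift


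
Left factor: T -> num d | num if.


Common prefix: 'num'
Factored: T -> num T', T' -> d | if


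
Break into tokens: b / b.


Scan left to right, longest-match per lexeme
Tokens: ID(b), OP(/), ID(b)


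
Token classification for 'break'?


Pattern: reserved word
Type: KEYWORD


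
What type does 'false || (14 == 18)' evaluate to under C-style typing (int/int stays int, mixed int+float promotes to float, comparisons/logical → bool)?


Operand types: bool || bool
Rule: logical operators take bool operands and yield bool
Result type: bool


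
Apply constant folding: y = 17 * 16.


17 * 16 = 272 at compile time
Optimized: y = 272


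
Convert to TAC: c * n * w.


Break into single-operator statements:
t1 = c * n
t2 = t1 * w


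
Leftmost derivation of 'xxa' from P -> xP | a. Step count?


Derivation: P => xP => xxP => xxa
Steps: 3


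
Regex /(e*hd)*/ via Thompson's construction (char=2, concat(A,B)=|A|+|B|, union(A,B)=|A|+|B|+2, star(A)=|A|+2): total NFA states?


Syntax tree has 3 char leaf(s), 0 union(s), 2 star(s)
chars contribute 3×2 = 6; each union adds +2; each star adds +2
Total: 6 + 0 + 4 = 10 states


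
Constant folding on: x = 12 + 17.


12 + 17 = 29 at compile time
Optimized: x = 29


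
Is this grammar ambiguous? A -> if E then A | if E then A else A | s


dangling else: 'if E then if E then s else s' parses two ways
Ambiguous


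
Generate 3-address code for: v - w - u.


Break into single-operator statements:
t1 = v - w
t2 = t1 - u


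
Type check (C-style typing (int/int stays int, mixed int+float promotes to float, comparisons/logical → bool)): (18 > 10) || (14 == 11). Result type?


Operand types: bool || bool
Rule: logical operators take bool operands and yield bool
Result type: bool


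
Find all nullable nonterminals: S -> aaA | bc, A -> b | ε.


A nonterminal is nullable iff some alternative derives ε (directly, or every symbol in it is nullable)
Nullable: {A}


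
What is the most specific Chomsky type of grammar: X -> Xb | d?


Left-linear: every RHS is a terminal or one nonterminal followed by a terminal
Classification: Type 3 (Regular)


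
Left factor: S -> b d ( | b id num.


Common prefix: 'b'
Factored: S -> b S', S' -> d ( | id num


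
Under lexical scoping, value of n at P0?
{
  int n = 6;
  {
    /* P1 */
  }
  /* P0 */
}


n declared in the same block as P0
n = 6


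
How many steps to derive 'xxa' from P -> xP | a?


Derivation: P => xP => xxP => xxa
Steps: 3


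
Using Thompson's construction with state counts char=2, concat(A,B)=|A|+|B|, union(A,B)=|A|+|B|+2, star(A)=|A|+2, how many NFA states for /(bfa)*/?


Syntax tree has 3 char leaf(s), 0 union(s), 1 star(s)
chars contribute 3×2 = 6; each union adds +2; each star adds +2
Total: 6 + 0 + 2 = 8 states


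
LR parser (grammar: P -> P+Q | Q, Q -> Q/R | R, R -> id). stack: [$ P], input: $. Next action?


start symbol P on stack, input exhausted
Action: accept


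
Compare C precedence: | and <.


'<' is relational (level 7); '|' is bitwise OR (level 3)
Higher level binds tighter
'<' has higher precedence than '|'


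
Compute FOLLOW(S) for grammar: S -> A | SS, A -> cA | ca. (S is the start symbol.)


$ ∈ FOLLOW(S). For each A -> αBβ: add FIRST(β)\{ε} to FOLLOW(B); if β nullable, add FOLLOW(A).
FOLLOW(S) = {$, c}


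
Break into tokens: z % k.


Scan left to right, longest-match per lexeme
Tokens: ID(z), OP(%), ID(k)


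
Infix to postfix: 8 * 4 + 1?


Left to right (same or higher precedence on left)
Postfix: 8 4 * 1 +


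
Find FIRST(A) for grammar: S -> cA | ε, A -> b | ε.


Per alternative of A: FIRST(b) = {b}; FIRST(ε) = {ε}
FIRST(A) = {b, ε}


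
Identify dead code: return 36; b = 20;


statement follows a return and is unreachable
Dead: 'b = 20'


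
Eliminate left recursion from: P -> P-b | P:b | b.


Left-recursive alternatives: P-b, P:b; non-recursive: b
Introduce P': P -> bP', P' -> -bP' | :bP' | ε


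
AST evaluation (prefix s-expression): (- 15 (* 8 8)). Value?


Evaluate inner: (* 8 8) = 64
Evaluate root: (- 15 64) = -49
Result: -49


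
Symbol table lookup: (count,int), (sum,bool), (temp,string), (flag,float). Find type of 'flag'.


Lookup 'flag' → type float


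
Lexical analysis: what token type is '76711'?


Pattern: digits only
Type: INTEGER_LITERAL


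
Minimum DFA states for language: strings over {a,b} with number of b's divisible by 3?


Track (count of b) mod 3: states 0..2, accept at 0
Minimal DFA: 3 states


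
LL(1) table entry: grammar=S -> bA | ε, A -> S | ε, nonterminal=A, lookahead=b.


For [A, b]: 'b' ∈ FIRST(S)
Entry: A -> S


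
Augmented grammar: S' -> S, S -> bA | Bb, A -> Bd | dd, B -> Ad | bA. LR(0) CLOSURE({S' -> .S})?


Start: S' -> .S
For each item with dot before a nonterminal B, add B -> .γ for every B-production
Closure: [S' -> .S, S -> .bA, S -> .Bb, B -> .Ad, B -> .bA, A -> .Bd, A -> .dd]


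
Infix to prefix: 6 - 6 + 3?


left-to-right (same/higher precedence on left): tree is (+ (- 6 6) 3)
Prefix: + - 6 6 3


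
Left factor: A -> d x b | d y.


Common prefix: 'd'
Factored: A -> d A', A' -> x b | y


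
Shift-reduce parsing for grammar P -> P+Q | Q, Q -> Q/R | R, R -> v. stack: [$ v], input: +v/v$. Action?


'v' on top is the handle for R -> v
Action: reduce (R -> v)


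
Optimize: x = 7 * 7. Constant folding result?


7 * 7 = 49 at compile time
Optimized: x = 49


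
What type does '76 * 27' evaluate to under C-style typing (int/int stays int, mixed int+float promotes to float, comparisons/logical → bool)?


Operand types: int * int
Rule: mixed int/float promotes to float; int/int stays int
Result type: int


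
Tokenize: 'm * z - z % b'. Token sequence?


Scan left to right, longest-match per lexeme
Tokens: ID(m), OP(*), ID(z), OP(-), ID(z), OP(%), ID(b)


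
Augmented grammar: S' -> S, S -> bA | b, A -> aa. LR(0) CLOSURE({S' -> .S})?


Start: S' -> .S
For each item with dot before a nonterminal B, add B -> .γ for every B-production
Closure: [S' -> .S, S -> .bA, S -> .b]


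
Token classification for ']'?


Pattern: delimiter/punctuation
Type: PUNCTUATION


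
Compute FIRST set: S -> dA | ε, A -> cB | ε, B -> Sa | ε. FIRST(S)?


Per alternative of S: FIRST(dA) = {d}; FIRST(ε) = {ε}
FIRST(S) = {d, ε}


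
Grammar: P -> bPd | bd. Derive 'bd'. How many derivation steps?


Derivation: P => bd
Steps: 1


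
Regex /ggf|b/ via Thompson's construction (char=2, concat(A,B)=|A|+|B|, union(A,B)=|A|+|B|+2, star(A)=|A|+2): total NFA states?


Syntax tree has 4 char leaf(s), 1 union(s), 0 star(s)
chars contribute 4×2 = 8; each union adds +2; each star adds +2
Total: 8 + 2 + 0 = 10 states


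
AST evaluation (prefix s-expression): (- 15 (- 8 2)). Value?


Evaluate inner: (- 8 2) = 6
Evaluate root: (- 15 6) = 9
Result: 9


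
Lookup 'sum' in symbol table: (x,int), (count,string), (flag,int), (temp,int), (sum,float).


Lookup 'sum' → type float


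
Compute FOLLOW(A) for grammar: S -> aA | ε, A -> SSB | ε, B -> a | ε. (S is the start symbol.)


$ ∈ FOLLOW(S). For each A -> αBβ: add FIRST(β)\{ε} to FOLLOW(B); if β nullable, add FOLLOW(A).
FOLLOW(A) = {$, a}


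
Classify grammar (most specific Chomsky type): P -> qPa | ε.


Single nonterminal LHS, but q^n a^n is not regular
Classification: Type 2 (Context-Free)


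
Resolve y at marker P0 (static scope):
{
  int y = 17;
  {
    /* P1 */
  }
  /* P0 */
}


y declared in the same block as P0
y = 17


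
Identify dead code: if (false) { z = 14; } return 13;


condition is constant false, so the whole block is unreachable
Dead: 'if (false) { z = 14; }'


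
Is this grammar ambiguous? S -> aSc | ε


balanced a^n…c^n: each string has a unique parse
Unambiguous


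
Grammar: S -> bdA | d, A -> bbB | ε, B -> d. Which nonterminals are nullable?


A nonterminal is nullable iff some alternative derives ε (directly, or every symbol in it is nullable)
Nullable: {A}


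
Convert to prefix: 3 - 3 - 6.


left-to-right (same/higher precedence on left): tree is (- (- 3 3) 6)
Prefix: - - 3 3 6


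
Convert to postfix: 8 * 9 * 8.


Left to right (same or higher precedence on left)
Postfix: 8 9 * 8 *


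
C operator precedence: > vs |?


'>' is relational (level 7); '|' is bitwise OR (level 3)
Higher level binds tighter
'>' has higher precedence than '|'


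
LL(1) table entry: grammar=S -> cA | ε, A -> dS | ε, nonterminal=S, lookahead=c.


For [S, c]: 'c' ∈ FIRST(cA)
Entry: S -> cA


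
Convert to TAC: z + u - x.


Break into single-operator statements:
t1 = z + u
t2 = t1 - x


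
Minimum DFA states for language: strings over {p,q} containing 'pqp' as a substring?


KMP-style automaton: 3 progress states + 1 absorbing accept = 4
Minimal DFA: 4 states


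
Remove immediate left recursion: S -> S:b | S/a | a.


Left-recursive alternatives: S:b, S/a; non-recursive: a
Introduce S': S -> aS', S' -> :bS' | /aS' | ε


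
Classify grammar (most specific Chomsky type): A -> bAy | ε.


Single nonterminal LHS, but b^n y^n is not regular
Classification: Type 2 (Context-Free)


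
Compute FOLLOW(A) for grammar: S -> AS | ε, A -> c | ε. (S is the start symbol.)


$ ∈ FOLLOW(S). For each A -> αBβ: add FIRST(β)\{ε} to FOLLOW(B); if β nullable, add FOLLOW(A).
FOLLOW(A) = {$, c}


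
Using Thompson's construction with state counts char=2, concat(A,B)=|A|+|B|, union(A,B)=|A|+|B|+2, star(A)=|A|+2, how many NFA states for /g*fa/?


Syntax tree has 3 char leaf(s), 0 union(s), 1 star(s)
chars contribute 3×2 = 6; each union adds +2; each star adds +2
Total: 6 + 0 + 2 = 8 states


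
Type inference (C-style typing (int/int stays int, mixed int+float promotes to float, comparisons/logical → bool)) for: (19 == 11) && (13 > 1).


Operand types: bool && bool
Rule: logical operators take bool operands and yield bool
Result type: bool


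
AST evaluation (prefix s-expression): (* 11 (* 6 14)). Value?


Evaluate inner: (* 6 14) = 84
Evaluate root: (* 11 84) = 924
Result: 924


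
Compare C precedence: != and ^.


'!=' is equality (level 6); '^' is bitwise XOR (level 4)
Higher level binds tighter
'!=' has higher precedence than '^'


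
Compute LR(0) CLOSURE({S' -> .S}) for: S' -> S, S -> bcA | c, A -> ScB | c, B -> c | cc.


Start: S' -> .S
For each item with dot before a nonterminal B, add B -> .γ for every B-production
Closure: [S' -> .S, S -> .bcA, S -> .c]


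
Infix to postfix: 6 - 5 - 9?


Left to right (same or higher precedence on left)
Postfix: 6 5 - 9 -


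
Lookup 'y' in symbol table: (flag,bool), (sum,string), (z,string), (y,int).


Lookup 'y' → type int


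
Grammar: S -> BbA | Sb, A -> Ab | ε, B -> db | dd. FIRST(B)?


Per alternative of B: FIRST(db) = {d}; FIRST(dd) = {d}
FIRST(B) = {d}


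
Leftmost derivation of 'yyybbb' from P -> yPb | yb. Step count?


Derivation: P => yPb => yyPbb => yyybbb
Steps: 3


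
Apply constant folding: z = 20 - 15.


20 - 15 = 5 at compile time
Optimized: z = 5


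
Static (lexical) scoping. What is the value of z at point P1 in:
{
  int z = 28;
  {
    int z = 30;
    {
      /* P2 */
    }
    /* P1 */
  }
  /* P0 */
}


z declared in the same block as P1
z = 30


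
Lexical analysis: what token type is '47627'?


Pattern: digits only
Type: INTEGER_LITERAL


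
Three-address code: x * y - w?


Break into single-operator statements:
t1 = x * y
t2 = t1 - w


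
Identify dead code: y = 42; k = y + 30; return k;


y is read by k's definition; k is returned
No dead code


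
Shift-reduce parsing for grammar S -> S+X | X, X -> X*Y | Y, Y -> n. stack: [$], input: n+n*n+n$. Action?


no handle on stack; shift 'n'
Action: shift


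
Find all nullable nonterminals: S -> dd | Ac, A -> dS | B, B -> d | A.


A nonterminal is nullable iff some alternative derives ε (directly, or every symbol in it is nullable)
Nullable: {}


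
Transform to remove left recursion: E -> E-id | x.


Left-recursive alternatives: E-id; non-recursive: x
Introduce E': E -> xE', E' -> -idE' | ε


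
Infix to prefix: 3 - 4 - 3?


left-to-right (same/higher precedence on left): tree is (- (- 3 4) 3)
Prefix: - - 3 4 3


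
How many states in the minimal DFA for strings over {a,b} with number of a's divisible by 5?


Track (count of a) mod 5: states 0..4, accept at 0
Minimal DFA: 5 states


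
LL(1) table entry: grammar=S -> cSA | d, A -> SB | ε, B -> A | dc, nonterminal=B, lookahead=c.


For [B, c]: 'c' ∈ FIRST(A)
Entry: B -> A


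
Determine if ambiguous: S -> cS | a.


right-linear, alternatives start with distinct terminals 'c' vs 'a': unique leftmost derivation
Unambiguous


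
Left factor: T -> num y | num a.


Common prefix: 'num'
Factored: T -> num T', T' -> y | a


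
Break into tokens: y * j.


Scan left to right, longest-match per lexeme
Tokens: ID(y), OP(*), ID(j)


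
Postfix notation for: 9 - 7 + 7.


Left to right (same or higher precedence on left)
Postfix: 9 7 - 7 +


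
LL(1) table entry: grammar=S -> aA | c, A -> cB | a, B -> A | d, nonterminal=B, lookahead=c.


For [B, c]: 'c' ∈ FIRST(A)
Entry: B -> A


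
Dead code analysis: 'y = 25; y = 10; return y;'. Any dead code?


first assignment to y is overwritten before any read
Dead: 'y = 25'


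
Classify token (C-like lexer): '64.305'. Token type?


Pattern: digits with a decimal point
Type: FLOAT_LITERAL


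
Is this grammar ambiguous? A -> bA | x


right-linear, alternatives start with distinct terminals 'b' vs 'x': unique leftmost derivation
Unambiguous


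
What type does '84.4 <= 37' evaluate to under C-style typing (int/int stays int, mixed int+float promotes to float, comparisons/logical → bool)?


Operand types: float <= int
Rule: comparison yields bool
Result type: bool


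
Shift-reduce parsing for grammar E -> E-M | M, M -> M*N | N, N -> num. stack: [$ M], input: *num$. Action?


shift '*' to continue M -> M*N
Action: shift


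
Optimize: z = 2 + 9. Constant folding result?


2 + 9 = 11 at compile time
Optimized: z = 11


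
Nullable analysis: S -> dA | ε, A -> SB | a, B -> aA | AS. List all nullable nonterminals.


A nonterminal is nullable iff some alternative derives ε (directly, or every symbol in it is nullable)
Nullable: {S}


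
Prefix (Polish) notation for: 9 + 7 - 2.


left-to-right (same/higher precedence on left): tree is (- (+ 9 7) 2)
Prefix: - + 9 7 2


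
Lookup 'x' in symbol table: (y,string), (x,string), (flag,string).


Lookup 'x' → type string


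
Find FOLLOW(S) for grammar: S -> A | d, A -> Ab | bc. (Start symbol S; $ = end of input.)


$ ∈ FOLLOW(S). For each A -> αBβ: add FIRST(β)\{ε} to FOLLOW(B); if β nullable, add FOLLOW(A).
FOLLOW(S) = {$}


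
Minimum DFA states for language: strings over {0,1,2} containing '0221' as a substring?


KMP-style automaton: 4 progress states + 1 absorbing accept = 5
Minimal DFA: 5 states


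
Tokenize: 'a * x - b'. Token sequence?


Scan left to right, longest-match per lexeme
Tokens: ID(a), OP(*), ID(x), OP(-), ID(b)


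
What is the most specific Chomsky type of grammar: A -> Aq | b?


Left-linear: every RHS is a terminal or one nonterminal followed by a terminal
Classification: Type 3 (Regular)


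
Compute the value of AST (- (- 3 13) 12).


Evaluate inner: (- 3 13) = -10
Evaluate root: (- -10 12) = -22
Result: -22


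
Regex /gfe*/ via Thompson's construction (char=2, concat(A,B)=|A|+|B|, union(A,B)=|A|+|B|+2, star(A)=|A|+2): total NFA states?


Syntax tree has 3 char leaf(s), 0 union(s), 1 star(s)
chars contribute 3×2 = 6; each union adds +2; each star adds +2
Total: 6 + 0 + 2 = 8 states


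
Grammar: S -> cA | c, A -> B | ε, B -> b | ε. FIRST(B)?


Per alternative of B: FIRST(b) = {b}; FIRST(ε) = {ε}
FIRST(B) = {b, ε}


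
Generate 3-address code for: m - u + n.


Break into single-operator statements:
t1 = m - u
t2 = t1 + n


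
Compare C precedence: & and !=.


'!=' is equality (level 6); '&' is bitwise AND (level 5)
Higher level binds tighter
'!=' has higher precedence than '&'


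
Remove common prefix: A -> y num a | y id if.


Common prefix: 'y'
Factored: A -> y A', A' -> num a | id if


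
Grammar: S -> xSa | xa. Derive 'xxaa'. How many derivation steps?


Derivation: S => xSa => xxaa
Steps: 2


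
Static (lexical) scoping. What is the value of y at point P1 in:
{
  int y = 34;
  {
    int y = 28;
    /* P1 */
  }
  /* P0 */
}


y declared in the same block as P1
y = 28


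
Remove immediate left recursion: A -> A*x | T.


Left-recursive alternatives: A*x; non-recursive: T
Introduce A': A -> TA', A' -> *xA' | ε


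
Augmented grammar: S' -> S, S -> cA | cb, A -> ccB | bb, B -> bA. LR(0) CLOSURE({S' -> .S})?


Start: S' -> .S
For each item with dot before a nonterminal B, add B -> .γ for every B-production
Closure: [S' -> .S, S -> .cA, S -> .cb]


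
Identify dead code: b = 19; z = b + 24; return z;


b is read by z's definition; z is returned
No dead code


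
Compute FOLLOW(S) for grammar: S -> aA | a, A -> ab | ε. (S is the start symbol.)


$ ∈ FOLLOW(S). For each A -> αBβ: add FIRST(β)\{ε} to FOLLOW(B); if β nullable, add FOLLOW(A).
FOLLOW(S) = {$}


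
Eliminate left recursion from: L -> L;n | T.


Left-recursive alternatives: L;n; non-recursive: T
Introduce L': L -> TL', L' -> ;nL' | ε


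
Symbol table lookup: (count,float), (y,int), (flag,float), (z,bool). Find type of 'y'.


Lookup 'y' → type int


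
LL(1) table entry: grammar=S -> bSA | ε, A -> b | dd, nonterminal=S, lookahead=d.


For [S, d]: ε is nullable and 'd' ∈ FOLLOW(S)
Entry: S -> ε


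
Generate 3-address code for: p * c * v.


Break into single-operator statements:
t1 = p * c
t2 = t1 * v


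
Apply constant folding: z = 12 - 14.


12 - 14 = -2 at compile time
Optimized: z = -2


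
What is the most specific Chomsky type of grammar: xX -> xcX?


LHS has context (more than one symbol) and |LHS| ≤ |RHS|
Classification: Type 1 (Context-Sensitive)


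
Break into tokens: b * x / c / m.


Scan left to right, longest-match per lexeme
Tokens: ID(b), OP(*), ID(x), OP(/), ID(c), OP(/), ID(m)


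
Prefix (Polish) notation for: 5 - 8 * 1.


'*' binds tighter: tree is (- 5 (* 8 1))
Prefix: - 5 * 8 1


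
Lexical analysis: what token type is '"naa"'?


Pattern: double-quoted sequence
Type: STRING_LITERAL


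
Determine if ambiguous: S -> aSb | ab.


balanced a^n…b^n: each string has a unique parse
Unambiguous


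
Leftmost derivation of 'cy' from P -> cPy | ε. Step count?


Derivation: P => cPy => cy
Steps: 2


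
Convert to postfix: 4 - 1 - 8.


Left to right (same or higher precedence on left)
Postfix: 4 1 - 8 -


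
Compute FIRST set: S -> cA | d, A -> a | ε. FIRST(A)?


Per alternative of A: FIRST(a) = {a}; FIRST(ε) = {ε}
FIRST(A) = {a, ε}


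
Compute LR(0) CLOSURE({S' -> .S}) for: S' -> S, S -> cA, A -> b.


Start: S' -> .S
For each item with dot before a nonterminal B, add B -> .γ for every B-production
Closure: [S' -> .S, S -> .cA]


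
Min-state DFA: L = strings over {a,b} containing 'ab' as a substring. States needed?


KMP-style automaton: 2 progress states + 1 absorbing accept = 3
Minimal DFA: 3 states


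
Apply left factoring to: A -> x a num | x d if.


Common prefix: 'x'
Factored: A -> x A', A' -> a num | d if


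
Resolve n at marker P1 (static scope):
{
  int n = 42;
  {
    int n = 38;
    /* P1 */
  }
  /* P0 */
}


n declared in the same block as P1
n = 38


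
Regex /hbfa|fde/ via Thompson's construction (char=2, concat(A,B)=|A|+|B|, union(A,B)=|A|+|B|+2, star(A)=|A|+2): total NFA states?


Syntax tree has 7 char leaf(s), 1 union(s), 0 star(s)
chars contribute 7×2 = 14; each union adds +2; each star adds +2
Total: 14 + 2 + 0 = 16 states


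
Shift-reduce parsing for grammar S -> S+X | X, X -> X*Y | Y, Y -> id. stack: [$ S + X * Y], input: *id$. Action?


handle 'X*Y' on top
Action: reduce (X -> X*Y)


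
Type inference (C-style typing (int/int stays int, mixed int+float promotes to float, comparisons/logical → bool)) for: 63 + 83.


Operand types: int + int
Rule: mixed int/float promotes to float; int/int stays int
Result type: int


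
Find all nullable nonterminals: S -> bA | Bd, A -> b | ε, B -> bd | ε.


A nonterminal is nullable iff some alternative derives ε (directly, or every symbol in it is nullable)
Nullable: {A, B}


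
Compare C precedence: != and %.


'%' is multiplicative (level 10); '!=' is equality (level 6)
Higher level binds tighter
'%' has higher precedence than '!='


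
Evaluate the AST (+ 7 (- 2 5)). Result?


Evaluate inner: (- 2 5) = -3
Evaluate root: (+ 7 -3) = 4
Result: 4


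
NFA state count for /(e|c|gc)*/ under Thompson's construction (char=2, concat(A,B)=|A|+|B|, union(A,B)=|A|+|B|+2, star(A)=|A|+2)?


Syntax tree has 4 char leaf(s), 2 union(s), 1 star(s)
chars contribute 4×2 = 8; each union adds +2; each star adds +2
Total: 8 + 4 + 2 = 14 states


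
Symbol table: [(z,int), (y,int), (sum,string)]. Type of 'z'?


Lookup 'z' → type int


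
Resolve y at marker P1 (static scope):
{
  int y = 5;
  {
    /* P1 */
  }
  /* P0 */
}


P1's block does not declare y; resolves to the enclosing declaration at depth 0
y = 5


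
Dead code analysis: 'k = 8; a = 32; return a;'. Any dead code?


k is assigned but never read
Dead: 'k = 8'


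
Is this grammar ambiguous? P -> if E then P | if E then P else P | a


dangling else: 'if E then if E then a else a' parses two ways
Ambiguous


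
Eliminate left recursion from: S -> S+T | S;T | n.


Left-recursive alternatives: S+T, S;T; non-recursive: n
Introduce S': S -> nS', S' -> +TS' | ;TS' | ε


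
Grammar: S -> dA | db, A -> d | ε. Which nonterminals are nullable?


A nonterminal is nullable iff some alternative derives ε (directly, or every symbol in it is nullable)
Nullable: {A}


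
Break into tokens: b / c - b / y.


Scan left to right, longest-match per lexeme
Tokens: ID(b), OP(/), ID(c), OP(-), ID(b), OP(/), ID(y)


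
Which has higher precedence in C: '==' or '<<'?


'<<' is shift (level 8); '==' is equality (level 6)
Higher level binds tighter
'<<' has higher precedence than '=='


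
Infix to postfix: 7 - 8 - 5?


Left to right (same or higher precedence on left)
Postfix: 7 8 - 5 -


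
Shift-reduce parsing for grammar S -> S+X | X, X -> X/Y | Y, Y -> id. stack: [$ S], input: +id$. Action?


shift '+' to continue S -> S+X
Action: shift


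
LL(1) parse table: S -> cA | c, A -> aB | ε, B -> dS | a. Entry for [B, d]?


For [B, d]: 'd' ∈ FIRST(dS)
Entry: B -> dS


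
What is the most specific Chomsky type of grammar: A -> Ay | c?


Left-linear: every RHS is a terminal or one nonterminal followed by a terminal
Classification: Type 3 (Regular)


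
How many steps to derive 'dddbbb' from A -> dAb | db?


Derivation: A => dAb => ddAbb => dddbbb
Steps: 3


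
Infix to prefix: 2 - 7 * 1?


'*' binds tighter: tree is (- 2 (* 7 1))
Prefix: - 2 * 7 1


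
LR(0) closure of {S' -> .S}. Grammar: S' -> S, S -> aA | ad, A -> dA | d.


Start: S' -> .S
For each item with dot before a nonterminal B, add B -> .γ for every B-production
Closure: [S' -> .S, S -> .aA, S -> .ad]


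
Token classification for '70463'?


Pattern: digits only
Type: INTEGER_LITERAL


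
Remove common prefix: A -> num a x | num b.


Common prefix: 'num'
Factored: A -> num A', A' -> a x | b


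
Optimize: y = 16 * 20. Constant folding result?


16 * 20 = 320 at compile time
Optimized: y = 320


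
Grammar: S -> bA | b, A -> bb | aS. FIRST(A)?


Per alternative of A: FIRST(bb) = {b}; FIRST(aS) = {a}
FIRST(A) = {a, b}


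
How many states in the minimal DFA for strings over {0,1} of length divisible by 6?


Track length mod 6: states 0..5, accept at 0
Minimal DFA: 6 states


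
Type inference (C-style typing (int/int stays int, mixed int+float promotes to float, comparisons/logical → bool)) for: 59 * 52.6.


Operand types: int * float
Rule: mixed int/float promotes to float; int/int stays int
Result type: float


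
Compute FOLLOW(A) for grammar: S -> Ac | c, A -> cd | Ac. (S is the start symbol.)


$ ∈ FOLLOW(S). For each A -> αBβ: add FIRST(β)\{ε} to FOLLOW(B); if β nullable, add FOLLOW(A).
FOLLOW(A) = {c}


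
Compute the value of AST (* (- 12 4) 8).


Evaluate inner: (- 12 4) = 8
Evaluate root: (* 8 8) = 64
Result: 64


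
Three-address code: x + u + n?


Break into single-operator statements:
t1 = x + u
t2 = t1 + n


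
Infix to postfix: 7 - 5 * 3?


* has higher precedence, evaluate 5*3 first
Postfix: 7 5 3 * -


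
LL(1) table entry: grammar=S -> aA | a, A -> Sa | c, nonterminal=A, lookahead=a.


For [A, a]: 'a' ∈ FIRST(Sa)
Entry: A -> Sa


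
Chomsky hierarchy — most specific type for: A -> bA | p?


Right-linear: every RHS is a terminal or a terminal followed by one nonterminal
Classification: Type 3 (Regular)


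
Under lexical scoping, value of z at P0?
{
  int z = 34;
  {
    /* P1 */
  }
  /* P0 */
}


z declared in the same block as P0
z = 34


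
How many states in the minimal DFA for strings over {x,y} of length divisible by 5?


Track length mod 5: states 0..4, accept at 0
Minimal DFA: 5 states


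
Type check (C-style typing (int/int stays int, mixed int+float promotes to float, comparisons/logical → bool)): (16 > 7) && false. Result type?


Operand types: bool && bool
Rule: logical operators take bool operands and yield bool
Result type: bool


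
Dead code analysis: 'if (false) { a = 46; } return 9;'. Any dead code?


condition is constant false, so the whole block is unreachable
Dead: 'if (false) { a = 46; }'


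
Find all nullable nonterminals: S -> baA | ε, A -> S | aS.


A nonterminal is nullable iff some alternative derives ε (directly, or every symbol in it is nullable)
Nullable: {A, S}


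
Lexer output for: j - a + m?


Scan left to right, longest-match per lexeme
Tokens: ID(j), OP(-), ID(a), OP(+), ID(m)


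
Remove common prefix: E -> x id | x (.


Common prefix: 'x'
Factored: E -> x E', E' -> id | (


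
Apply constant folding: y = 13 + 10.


13 + 10 = 23 at compile time
Optimized: y = 23


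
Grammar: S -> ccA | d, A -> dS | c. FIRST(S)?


Per alternative of S: FIRST(ccA) = {c}; FIRST(d) = {d}
FIRST(S) = {c, d}


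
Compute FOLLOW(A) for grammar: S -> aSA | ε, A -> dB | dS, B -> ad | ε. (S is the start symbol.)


$ ∈ FOLLOW(S). For each A -> αBβ: add FIRST(β)\{ε} to FOLLOW(B); if β nullable, add FOLLOW(A).
FOLLOW(A) = {$, d}


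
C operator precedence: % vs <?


'%' is multiplicative (level 10); '<' is relational (level 7)
Higher level binds tighter
'%' has higher precedence than '<'


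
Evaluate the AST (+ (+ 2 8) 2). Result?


Evaluate inner: (+ 2 8) = 10
Evaluate root: (+ 10 2) = 12
Result: 12


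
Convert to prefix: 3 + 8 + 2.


left-to-right (same/higher precedence on left): tree is (+ (+ 3 8) 2)
Prefix: + + 3 8 2


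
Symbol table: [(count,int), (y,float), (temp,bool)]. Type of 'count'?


Lookup 'count' → type int


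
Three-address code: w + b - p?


Break into single-operator statements:
t1 = w + b
t2 = t1 - p


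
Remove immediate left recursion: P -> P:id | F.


Left-recursive alternatives: P:id; non-recursive: F
Introduce P': P -> FP', P' -> :idP' | ε


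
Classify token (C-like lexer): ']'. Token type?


Pattern: delimiter/punctuation
Type: PUNCTUATION


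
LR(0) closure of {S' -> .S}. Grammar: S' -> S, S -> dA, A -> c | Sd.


Start: S' -> .S
For each item with dot before a nonterminal B, add B -> .γ for every B-production
Closure: [S' -> .S, S -> .dA]


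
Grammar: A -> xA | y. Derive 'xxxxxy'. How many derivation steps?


Derivation: A => xA => xxA => xxxA => xxxxA => xxxxxA => xxxxxy
Steps: 6


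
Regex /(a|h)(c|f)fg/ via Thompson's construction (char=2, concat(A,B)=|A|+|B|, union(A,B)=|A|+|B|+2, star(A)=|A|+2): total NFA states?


Syntax tree has 6 char leaf(s), 2 union(s), 0 star(s)
chars contribute 6×2 = 12; each union adds +2; each star adds +2
Total: 12 + 4 + 0 = 16 states


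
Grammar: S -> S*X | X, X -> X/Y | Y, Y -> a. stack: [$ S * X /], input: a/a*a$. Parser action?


no handle; shift 'a'
Action: shift


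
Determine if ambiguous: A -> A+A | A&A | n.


'n+n&n' has two parse trees (no precedence encoded between + and &)
Ambiguous


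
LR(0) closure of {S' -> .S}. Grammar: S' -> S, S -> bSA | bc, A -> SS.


Start: S' -> .S
For each item with dot before a nonterminal B, add B -> .γ for every B-production
Closure: [S' -> .S, S -> .bSA, S -> .bc]


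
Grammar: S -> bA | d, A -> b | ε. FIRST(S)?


Per alternative of S: FIRST(bA) = {b}; FIRST(d) = {d}
FIRST(S) = {b, d}


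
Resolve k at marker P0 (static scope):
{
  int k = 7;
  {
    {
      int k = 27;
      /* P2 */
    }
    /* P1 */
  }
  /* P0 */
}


k declared in the same block as P0
k = 7


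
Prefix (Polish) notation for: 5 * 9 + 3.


left-to-right (same/higher precedence on left): tree is (+ (* 5 9) 3)
Prefix: + * 5 9 3


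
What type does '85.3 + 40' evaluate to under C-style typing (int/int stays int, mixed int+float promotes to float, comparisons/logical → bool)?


Operand types: float + int
Rule: mixed int/float promotes to float; int/int stays int
Result type: float


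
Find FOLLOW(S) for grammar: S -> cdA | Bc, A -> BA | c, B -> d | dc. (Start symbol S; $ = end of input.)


$ ∈ FOLLOW(S). For each A -> αBβ: add FIRST(β)\{ε} to FOLLOW(B); if β nullable, add FOLLOW(A).
FOLLOW(S) = {$}


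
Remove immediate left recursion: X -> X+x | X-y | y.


Left-recursive alternatives: X+x, X-y; non-recursive: y
Introduce X': X -> yX', X' -> +xX' | -yX' | ε


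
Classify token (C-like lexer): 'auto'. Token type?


Pattern: reserved word
Type: KEYWORD


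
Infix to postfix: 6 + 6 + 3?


Left to right (same or higher precedence on left)
Postfix: 6 6 + 3 +


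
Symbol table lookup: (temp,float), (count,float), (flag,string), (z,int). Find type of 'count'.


Lookup 'count' → type float


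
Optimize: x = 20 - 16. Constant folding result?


20 - 16 = 4 at compile time
Optimized: x = 4


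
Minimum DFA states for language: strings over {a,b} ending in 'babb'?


Track the longest suffix of input matching a prefix of 'babb': 5 classes (prefixes of length 0..4)
Minimal DFA: 5 states


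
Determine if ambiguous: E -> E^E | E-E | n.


'n^n-n' has two parse trees (no precedence encoded between ^ and -)
Ambiguous


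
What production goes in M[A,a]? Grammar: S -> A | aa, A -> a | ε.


For [A, a]: 'a' ∈ FIRST(a)
Entry: A -> a


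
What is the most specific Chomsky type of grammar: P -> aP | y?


Right-linear: every RHS is a terminal or a terminal followed by one nonterminal
Classification: Type 3 (Regular)


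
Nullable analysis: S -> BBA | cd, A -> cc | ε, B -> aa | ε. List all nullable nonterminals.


A nonterminal is nullable iff some alternative derives ε (directly, or every symbol in it is nullable)
Nullable: {A, B, S}


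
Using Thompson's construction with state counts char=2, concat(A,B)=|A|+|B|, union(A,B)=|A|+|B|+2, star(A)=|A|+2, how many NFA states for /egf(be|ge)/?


Syntax tree has 7 char leaf(s), 1 union(s), 0 star(s)
chars contribute 7×2 = 14; each union adds +2; each star adds +2
Total: 14 + 2 + 0 = 16 states


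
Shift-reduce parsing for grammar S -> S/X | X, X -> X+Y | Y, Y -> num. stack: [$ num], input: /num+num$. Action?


'num' on top is the handle for Y -> num
Action: reduce (Y -> num)
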